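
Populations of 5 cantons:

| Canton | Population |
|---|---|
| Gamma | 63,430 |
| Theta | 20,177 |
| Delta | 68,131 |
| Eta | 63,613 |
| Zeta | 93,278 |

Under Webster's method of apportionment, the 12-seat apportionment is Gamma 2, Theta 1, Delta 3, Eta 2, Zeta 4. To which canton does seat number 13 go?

Priority for the next seat is population ÷ (current seats + 0.5).
Priorities: Gamma 25372.000, Theta 13451.333, Delta 19466.000, Eta 25445.200, Zeta 20728.444.
Highest priority: Eta.

Eta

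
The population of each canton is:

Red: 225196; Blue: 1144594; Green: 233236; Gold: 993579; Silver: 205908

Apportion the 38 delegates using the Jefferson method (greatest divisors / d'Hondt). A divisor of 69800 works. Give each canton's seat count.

Red 3; Blue 16; Green 3; Gold 14; Silver 2

With modified divisor 69800: modified quotas Red 3.226, Blue 16.398, Green 3.341, Gold 14.235, Silver 2.950.
Rounding down: Red 3, Blue 16, Green 3, Gold 14, Silver 2 (total 38).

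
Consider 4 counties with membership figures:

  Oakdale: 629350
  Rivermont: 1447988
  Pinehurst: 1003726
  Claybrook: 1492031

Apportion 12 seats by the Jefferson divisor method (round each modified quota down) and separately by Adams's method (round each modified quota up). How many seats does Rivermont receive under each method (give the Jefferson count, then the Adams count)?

4 and 3

Jefferson: Oakdale 1, Rivermont 4, Pinehurst 3, Claybrook 4.
Adams: Oakdale 2, Rivermont 3, Pinehurst 3, Claybrook 4.
Rivermont gets 4 under Jefferson and 3 under Adams.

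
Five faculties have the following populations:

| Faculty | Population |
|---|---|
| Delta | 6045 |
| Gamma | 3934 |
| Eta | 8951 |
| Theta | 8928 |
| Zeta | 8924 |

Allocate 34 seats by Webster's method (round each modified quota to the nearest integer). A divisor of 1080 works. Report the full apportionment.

Delta 6, Gamma 4, Eta 8, Theta 8, Zeta 8

With modified divisor 1080: modified quotas Delta 5.597, Gamma 3.643, Eta 8.288, Theta 8.267, Zeta 8.263.
Rounding to the nearest integer: Delta 6, Gamma 4, Eta 8, Theta 8, Zeta 8 (total 34).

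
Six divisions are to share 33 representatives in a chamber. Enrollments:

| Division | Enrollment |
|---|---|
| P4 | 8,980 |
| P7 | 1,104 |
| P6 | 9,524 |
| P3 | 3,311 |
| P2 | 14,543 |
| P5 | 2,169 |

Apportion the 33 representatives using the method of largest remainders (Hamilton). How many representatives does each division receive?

P4 7, P7 1, P6 8, P3 3, P2 12, P5 2

The standard divisor is 39631/33 ≈ 1200.939.
Standard quotas: P4 7.4775, P7 0.9193, P6 7.9305, P3 2.7570, P2 12.1097, P5 1.8061.
Lower quotas: P4 7, P7 0, P6 7, P3 2, P2 12, P5 1 (sum 29, leaving 4 seats).
Remainders in descending order: P6 0.9305, P7 0.9193, P5 0.8061, P3 0.7570, P4 0.4775, P2 0.1097.
The surplus seats go to P6, P7, P5, P3.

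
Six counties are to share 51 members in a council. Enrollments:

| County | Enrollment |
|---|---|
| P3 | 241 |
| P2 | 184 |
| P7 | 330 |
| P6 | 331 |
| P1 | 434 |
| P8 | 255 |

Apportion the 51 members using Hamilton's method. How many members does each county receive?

P3: 7, P2: 5, P7: 10, P6: 10, P1: 12, P8: 7

Total 1775; standard divisor 1775/51 ≈ 34.804.
Standard quotas: P3 6.925, P2 5.287, P7 9.482, P6 9.510, P1 12.470, P8 7.327.
Lower quotas: P3 6, P2 5, P7 9, P6 9, P1 12, P8 7 (sum 48, leaving 3 seats).
Remainders in descending order: P3 0.925, P6 0.510, P7 0.482, P1 0.470, P8 0.327, P2 0.287.
The surplus seats go to P3, P6, P7.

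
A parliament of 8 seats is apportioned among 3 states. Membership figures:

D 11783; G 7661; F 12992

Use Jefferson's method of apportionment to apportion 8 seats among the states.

D=3, G=2, F=3

Standard divisor 32436/8 ≈ 4054.5; standard quotas: D 2.906, G 1.890, F 3.204.
Rounding down gives 2, 1, 3 = 6 seats, so the divisor must be adjusted.
With modified divisor 3500: modified quotas D 3.367, G 2.189, F 3.712.
Rounding down: D 3, G 2, F 3 (total 8).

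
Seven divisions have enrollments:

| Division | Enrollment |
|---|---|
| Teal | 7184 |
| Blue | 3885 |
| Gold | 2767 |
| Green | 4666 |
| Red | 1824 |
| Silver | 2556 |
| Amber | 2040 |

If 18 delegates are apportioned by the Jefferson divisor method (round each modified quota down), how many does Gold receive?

2

Standard divisor 24922/18 ≈ 1384.556; standard quotas: Teal 5.189, Blue 2.806, Gold 1.998, Green 3.370, Red 1.317, Silver 1.846, Amber 1.473.
Rounding down gives 5, 2, 1, 3, 1, 1, 1 = 14 seats, so the divisor must be adjusted.
With modified divisor 1180: modified quotas Teal 6.088, Blue 3.292, Gold 2.345, Green 3.954, Red 1.546, Silver 2.166, Amber 1.729.
Rounding down: Teal 6, Blue 3, Gold 2, Green 3, Red 1, Silver 2, Amber 1 (total 18).
Gold receives 2.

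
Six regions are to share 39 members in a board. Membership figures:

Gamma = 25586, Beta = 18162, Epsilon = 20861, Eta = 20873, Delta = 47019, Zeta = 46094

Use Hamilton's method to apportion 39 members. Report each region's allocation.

Gamma 6; Beta 4; Epsilon 4; Eta 5; Delta 10; Zeta 10

The standard divisor is 178595/39 ≈ 4579.359.
Standard quotas: Gamma 5.5872, Beta 3.9661, Epsilon 4.5554, Eta 4.5581, Delta 10.2676, Zeta 10.0656.
Lower quotas: Gamma 5, Beta 3, Epsilon 4, Eta 4, Delta 10, Zeta 10 (sum 36, leaving 3 seats).
Remainders in descending order: Beta 0.9661, Gamma 0.5872, Eta 0.5581, Epsilon 0.5554, Delta 0.2676, Zeta 0.0656.
The surplus seats go to Beta, Gamma, Eta.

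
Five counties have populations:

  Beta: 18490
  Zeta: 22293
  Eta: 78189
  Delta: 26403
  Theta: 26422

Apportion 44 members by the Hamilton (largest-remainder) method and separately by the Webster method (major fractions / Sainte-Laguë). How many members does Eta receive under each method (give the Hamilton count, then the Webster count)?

20 and 19

Hamilton: Beta 5, Zeta 5, Eta 20, Delta 7, Theta 7.
Webster: Beta 5, Zeta 6, Eta 19, Delta 7, Theta 7.
Eta gets 20 under Hamilton and 19 under Webster.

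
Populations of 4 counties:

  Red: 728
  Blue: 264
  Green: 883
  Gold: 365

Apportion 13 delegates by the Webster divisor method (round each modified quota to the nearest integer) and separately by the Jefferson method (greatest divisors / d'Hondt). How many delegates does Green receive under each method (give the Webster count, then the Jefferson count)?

5 and 6

Webster: Red 4, Blue 2, Green 5, Gold 2.
Jefferson: Red 4, Blue 1, Green 6, Gold 2.
Green gets 5 under Webster and 6 under Jefferson.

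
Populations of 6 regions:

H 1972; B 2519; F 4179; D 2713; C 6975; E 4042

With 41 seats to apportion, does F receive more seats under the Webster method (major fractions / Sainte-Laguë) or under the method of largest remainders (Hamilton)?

Webster: H 4, B 5, F 7, D 5, C 13, E 7.
Hamilton: H 3, B 5, F 8, D 5, C 13, E 7.
F gets 7 under Webster and 8 under Hamilton.

Hamilton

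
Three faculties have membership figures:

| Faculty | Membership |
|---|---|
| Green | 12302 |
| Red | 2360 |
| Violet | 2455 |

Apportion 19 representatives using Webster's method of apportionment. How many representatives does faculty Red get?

Standard divisor 17117/19 ≈ 900.895; standard quotas: Green 13.655, Red 2.620, Violet 2.725.
Rounding to the nearest integer gives 14, 3, 3 = 20 seats, so the divisor must be adjusted.
With modified divisor 930: modified quotas Green 13.228, Red 2.538, Violet 2.640.
Rounding to the nearest integer: Green 13, Red 3, Violet 3 (total 19).
Red receives 3.

3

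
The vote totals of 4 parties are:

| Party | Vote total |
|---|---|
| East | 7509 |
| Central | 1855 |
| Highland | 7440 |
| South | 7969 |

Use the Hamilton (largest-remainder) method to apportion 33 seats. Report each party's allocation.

The standard divisor is 24773/33 ≈ 750.697.
Standard quotas: East 10.0027, Central 2.4710, Highland 9.9108, South 10.6155.
Lower quotas: East 10, Central 2, Highland 9, South 10 (sum 31, leaving 2 seats).
Remainders in descending order: Highland 0.9108, South 0.6155, Central 0.4710, East 0.0027.
The surplus seats go to Highland, South.

East 10, Central 2, Highland 10, South 11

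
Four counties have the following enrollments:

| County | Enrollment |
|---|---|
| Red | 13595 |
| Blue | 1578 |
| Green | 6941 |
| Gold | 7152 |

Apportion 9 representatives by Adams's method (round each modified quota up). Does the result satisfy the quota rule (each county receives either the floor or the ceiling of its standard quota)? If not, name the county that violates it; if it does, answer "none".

none

Standard quotas: Red 4.181, Blue 0.485, Green 2.135, Gold 2.199.
Adams allocation: Red 4, Blue 1, Green 2, Gold 2.
Every allocation lies between the lower and upper quota.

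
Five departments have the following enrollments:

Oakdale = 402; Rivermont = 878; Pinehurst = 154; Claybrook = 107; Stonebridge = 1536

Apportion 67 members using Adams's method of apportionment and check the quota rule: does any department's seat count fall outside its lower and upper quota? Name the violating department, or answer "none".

Stonebridge

Standard quotas: Oakdale 8.753, Rivermont 19.118, Pinehurst 3.353, Claybrook 2.330, Stonebridge 33.446.
Adams allocation: Oakdale 9, Rivermont 19, Pinehurst 4, Claybrook 3, Stonebridge 32.
Stonebridge has quota 33.446 (lower 33, upper 34) but receives 32 — outside the quota interval.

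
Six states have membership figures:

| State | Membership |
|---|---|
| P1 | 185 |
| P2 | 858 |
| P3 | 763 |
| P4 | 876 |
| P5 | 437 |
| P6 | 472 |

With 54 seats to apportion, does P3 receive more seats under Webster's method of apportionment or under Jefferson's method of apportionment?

Jefferson

Webster: P1 3, P2 13, P3 11, P4 13, P5 7, P6 7.
Jefferson: P1 2, P2 13, P3 12, P4 14, P5 6, P6 7.
P3 gets 11 under Webster and 12 under Jefferson.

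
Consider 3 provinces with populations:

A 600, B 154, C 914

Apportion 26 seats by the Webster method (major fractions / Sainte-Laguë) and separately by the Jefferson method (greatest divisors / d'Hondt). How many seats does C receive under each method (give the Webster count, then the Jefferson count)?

Webster: A 10, B 2, C 14.
Jefferson: A 9, B 2, C 15.
C gets 14 under Webster and 15 under Jefferson.

14 and 15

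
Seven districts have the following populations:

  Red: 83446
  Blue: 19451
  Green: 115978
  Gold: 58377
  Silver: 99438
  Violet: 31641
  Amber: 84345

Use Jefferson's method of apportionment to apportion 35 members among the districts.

Red 6, Blue 1, Green 9, Gold 4, Silver 7, Violet 2, Amber 6

Standard divisor 492676/35 ≈ 14076.457; standard quotas: Red 5.928, Blue 1.382, Green 8.239, Gold 4.147, Silver 7.064, Violet 2.248, Amber 5.992.
Rounding down gives 5, 1, 8, 4, 7, 2, 5 = 32 seats, so the divisor must be adjusted.
With modified divisor 12700: modified quotas Red 6.571, Blue 1.532, Green 9.132, Gold 4.597, Silver 7.830, Violet 2.491, Amber 6.641.
Rounding down: Red 6, Blue 1, Green 9, Gold 4, Silver 7, Violet 2, Amber 6 (total 35).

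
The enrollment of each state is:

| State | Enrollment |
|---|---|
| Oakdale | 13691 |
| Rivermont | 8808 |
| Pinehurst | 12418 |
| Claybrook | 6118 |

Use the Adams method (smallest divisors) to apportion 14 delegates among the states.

Standard divisor 41035/14 ≈ 2931.071; standard quotas: Oakdale 4.671, Rivermont 3.005, Pinehurst 4.237, Claybrook 2.087.
Rounding up gives 5, 4, 5, 3 = 17 seats, so the divisor must be adjusted.
With modified divisor 3300: modified quotas Oakdale 4.149, Rivermont 2.669, Pinehurst 3.763, Claybrook 1.854.
Rounding up: Oakdale 5, Rivermont 3, Pinehurst 4, Claybrook 2 (total 14).

Oakdale=5, Rivermont=3, Pinehurst=4, Claybrook=2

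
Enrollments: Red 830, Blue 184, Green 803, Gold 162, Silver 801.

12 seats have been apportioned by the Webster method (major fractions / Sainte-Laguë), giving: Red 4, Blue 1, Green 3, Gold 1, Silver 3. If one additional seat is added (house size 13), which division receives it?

Priority for the next seat is population ÷ (current seats + 0.5).
Priorities: Red 184.444, Blue 122.667, Green 229.429, Gold 108.000, Silver 228.857.
Highest priority: Green.

Green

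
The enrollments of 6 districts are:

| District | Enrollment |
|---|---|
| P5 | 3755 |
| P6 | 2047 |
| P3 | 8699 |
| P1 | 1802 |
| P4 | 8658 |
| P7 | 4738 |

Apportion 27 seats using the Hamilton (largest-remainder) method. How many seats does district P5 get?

Total 29699; standard divisor 29699/27 ≈ 1099.963.
Standard quotas: P5 3.4138, P6 1.8610, P3 7.9084, P1 1.6382, P4 7.8712, P7 4.3074.
Lower quotas: P5 3, P6 1, P3 7, P1 1, P4 7, P7 4 (sum 23, leaving 4 seats).
Remainders in descending order: P3 0.9084, P4 0.8712, P6 0.8610, P1 0.6382, P5 0.4138, P7 0.3074.
Largest remainders: P3, P4, P6, P1 receive the extra seats.
P5 receives 3.

3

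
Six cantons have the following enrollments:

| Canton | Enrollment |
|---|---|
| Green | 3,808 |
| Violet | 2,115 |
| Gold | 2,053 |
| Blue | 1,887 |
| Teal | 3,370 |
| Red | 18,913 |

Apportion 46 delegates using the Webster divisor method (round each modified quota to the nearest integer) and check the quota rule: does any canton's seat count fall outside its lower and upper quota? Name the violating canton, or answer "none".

Standard quotas: Green 5.449, Violet 3.027, Gold 2.938, Blue 2.700, Teal 4.822, Red 27.064.
Webster allocation: Green 5, Violet 3, Gold 3, Blue 3, Teal 5, Red 27.
Every allocation lies between the lower and upper quota.

none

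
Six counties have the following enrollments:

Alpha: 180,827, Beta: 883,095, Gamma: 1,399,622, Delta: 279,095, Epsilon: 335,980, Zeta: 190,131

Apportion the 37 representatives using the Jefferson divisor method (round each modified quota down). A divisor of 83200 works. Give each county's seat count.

Alpha 2, Beta 10, Gamma 16, Delta 3, Epsilon 4, Zeta 2

With modified divisor 83200: modified quotas Alpha 2.173, Beta 10.614, Gamma 16.822, Delta 3.355, Epsilon 4.038, Zeta 2.285.
Rounding down: Alpha 2, Beta 10, Gamma 16, Delta 3, Epsilon 4, Zeta 2 (total 37).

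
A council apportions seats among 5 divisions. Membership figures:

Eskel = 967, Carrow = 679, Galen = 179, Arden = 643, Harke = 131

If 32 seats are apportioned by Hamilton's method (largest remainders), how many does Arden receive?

The standard divisor is 2599/32 ≈ 81.219.
Standard quotas: Eskel 11.906, Carrow 8.360, Galen 2.204, Arden 7.917, Harke 1.613.
Lower quotas: Eskel 11, Carrow 8, Galen 2, Arden 7, Harke 1 (sum 29, leaving 3 seats).
Remainders in descending order: Arden 0.917, Eskel 0.906, Harke 0.613, Carrow 0.360, Galen 0.204.
The surplus seats go to Arden, Eskel, Harke.
Arden receives 8.

8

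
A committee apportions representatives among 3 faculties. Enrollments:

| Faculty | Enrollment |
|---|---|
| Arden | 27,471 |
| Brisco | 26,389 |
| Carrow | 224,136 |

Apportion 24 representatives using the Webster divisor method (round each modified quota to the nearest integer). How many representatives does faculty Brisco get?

2

Standard divisor 277996/24 ≈ 11583.167; standard quotas: Arden 2.372, Brisco 2.278, Carrow 19.350.
Rounding to the nearest integer gives 2, 2, 19 = 23 seats, so the divisor must be adjusted.
With modified divisor 11200: modified quotas Arden 2.453, Brisco 2.356, Carrow 20.012.
Rounding to the nearest integer: Arden 2, Brisco 2, Carrow 20 (total 24).
Brisco receives 2.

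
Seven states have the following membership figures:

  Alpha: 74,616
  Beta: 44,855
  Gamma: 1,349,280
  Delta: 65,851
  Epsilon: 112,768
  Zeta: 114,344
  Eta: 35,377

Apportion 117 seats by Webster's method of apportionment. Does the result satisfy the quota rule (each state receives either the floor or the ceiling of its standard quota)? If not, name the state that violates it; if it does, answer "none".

Gamma

Standard quotas: Alpha 4.858, Beta 2.920, Gamma 87.845, Delta 4.287, Epsilon 7.342, Zeta 7.444, Eta 2.303.
Webster allocation: Alpha 5, Beta 3, Gamma 89, Delta 4, Epsilon 7, Zeta 7, Eta 2.
Gamma has quota 87.845 (lower 87, upper 88) but receives 89 — outside the quota interval.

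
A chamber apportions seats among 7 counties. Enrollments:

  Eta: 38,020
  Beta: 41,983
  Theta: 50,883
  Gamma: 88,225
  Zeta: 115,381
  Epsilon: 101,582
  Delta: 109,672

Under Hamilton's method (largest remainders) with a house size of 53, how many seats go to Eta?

The standard divisor is 545746/53 ≈ 10297.094.
Standard quotas: Eta 3.6923, Beta 4.0772, Theta 4.9415, Gamma 8.5680, Zeta 11.2052, Epsilon 9.8651, Delta 10.6508.
Lower quotas: Eta 3, Beta 4, Theta 4, Gamma 8, Zeta 11, Epsilon 9, Delta 10 (sum 49, leaving 4 seats).
Remainders in descending order: Theta 0.9415, Epsilon 0.8651, Eta 0.6923, Delta 0.6508, Gamma 0.5680, Zeta 0.2052, Beta 0.0772.
Largest remainders: Theta, Epsilon, Eta, Delta receive the extra seats.
Eta receives 4.

4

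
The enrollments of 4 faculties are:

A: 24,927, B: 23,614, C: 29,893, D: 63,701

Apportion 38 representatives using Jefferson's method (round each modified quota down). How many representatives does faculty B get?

6

Standard divisor 142135/38 ≈ 3740.395; standard quotas: A 6.664, B 6.313, C 7.992, D 17.031.
Rounding down gives 6, 6, 7, 17 = 36 seats, so the divisor must be adjusted.
With modified divisor 3550: modified quotas A 7.022, B 6.652, C 8.421, D 17.944.
Rounding down: A 7, B 6, C 8, D 17 (total 38).
B receives 6.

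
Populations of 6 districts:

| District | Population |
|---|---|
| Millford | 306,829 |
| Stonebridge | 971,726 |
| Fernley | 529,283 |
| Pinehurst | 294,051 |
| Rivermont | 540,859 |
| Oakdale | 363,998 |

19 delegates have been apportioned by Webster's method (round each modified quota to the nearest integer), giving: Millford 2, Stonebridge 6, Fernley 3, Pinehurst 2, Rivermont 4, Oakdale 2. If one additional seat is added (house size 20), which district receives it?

Fernley

Priority for the next seat is population ÷ (current seats + 0.5).
Priorities: Millford 122731.600, Stonebridge 149496.308, Fernley 151223.714, Pinehurst 117620.400, Rivermont 120190.889, Oakdale 145599.200.
Highest priority: Fernley.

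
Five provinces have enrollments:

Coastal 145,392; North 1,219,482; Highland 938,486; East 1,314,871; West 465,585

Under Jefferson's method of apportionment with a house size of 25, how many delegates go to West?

Standard divisor 4083816/25 ≈ 163352.64; standard quotas: Coastal 0.890, North 7.465, Highland 5.745, East 8.049, West 2.850.
Rounding down gives 0, 7, 5, 8, 2 = 22 seats, so the divisor must be adjusted.
With modified divisor 149300: modified quotas Coastal 0.974, North 8.168, Highland 6.286, East 8.807, West 3.118.
Rounding down: Coastal 0, North 8, Highland 6, East 8, West 3 (total 25).
West receives 3.

3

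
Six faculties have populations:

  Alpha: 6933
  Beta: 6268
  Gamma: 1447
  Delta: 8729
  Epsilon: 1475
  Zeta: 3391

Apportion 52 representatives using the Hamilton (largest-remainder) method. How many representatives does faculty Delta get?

The standard divisor is 28243/52 ≈ 543.135.
Standard quotas: Alpha 12.7648, Beta 11.5404, Gamma 2.6642, Delta 16.0715, Epsilon 2.7157, Zeta 6.2434.
Lower quotas: Alpha 12, Beta 11, Gamma 2, Delta 16, Epsilon 2, Zeta 6 (sum 49, leaving 3 seats).
Remainders in descending order: Alpha 0.7648, Epsilon 0.7157, Gamma 0.6642, Beta 0.5404, Zeta 0.2434, Delta 0.0715.
Largest remainders: Alpha, Epsilon, Gamma receive the extra seats.
Delta receives 16.

16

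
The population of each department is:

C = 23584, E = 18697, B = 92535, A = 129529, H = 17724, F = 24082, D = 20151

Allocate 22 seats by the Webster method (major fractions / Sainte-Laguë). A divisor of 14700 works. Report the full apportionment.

C 2, E 1, B 6, A 9, H 1, F 2, D 1

With modified divisor 14700: modified quotas C 1.604, E 1.272, B 6.295, A 8.811, H 1.206, F 1.638, D 1.371.
Rounding to the nearest integer: C 2, E 1, B 6, A 9, H 1, F 2, D 1 (total 22).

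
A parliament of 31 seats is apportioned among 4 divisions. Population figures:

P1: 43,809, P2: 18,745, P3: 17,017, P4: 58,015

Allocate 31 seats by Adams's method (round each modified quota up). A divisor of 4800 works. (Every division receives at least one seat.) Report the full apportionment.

With modified divisor 4800: modified quotas P1 9.127, P2 3.905, P3 3.545, P4 12.086.
Rounding up: P1 10, P2 4, P3 4, P4 13 (total 31).

P1 10, P2 4, P3 4, P4 13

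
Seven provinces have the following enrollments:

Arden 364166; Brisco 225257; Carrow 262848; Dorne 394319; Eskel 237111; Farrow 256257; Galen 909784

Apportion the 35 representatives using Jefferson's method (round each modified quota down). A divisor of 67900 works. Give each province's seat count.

Arden: 5, Brisco: 3, Carrow: 3, Dorne: 5, Eskel: 3, Farrow: 3, Galen: 13

With modified divisor 67900: modified quotas Arden 5.363, Brisco 3.317, Carrow 3.871, Dorne 5.807, Eskel 3.492, Farrow 3.774, Galen 13.399.
Rounding down: Arden 5, Brisco 3, Carrow 3, Dorne 5, Eskel 3, Farrow 3, Galen 13 (total 35).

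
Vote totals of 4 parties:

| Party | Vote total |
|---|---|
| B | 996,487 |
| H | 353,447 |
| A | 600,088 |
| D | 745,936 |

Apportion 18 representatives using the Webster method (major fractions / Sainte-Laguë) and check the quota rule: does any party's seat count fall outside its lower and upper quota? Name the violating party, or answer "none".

Standard quotas: B 6.653, H 2.360, A 4.007, D 4.980.
Webster allocation: B 7, H 2, A 4, D 5.
Every allocation lies between the lower and upper quota.

none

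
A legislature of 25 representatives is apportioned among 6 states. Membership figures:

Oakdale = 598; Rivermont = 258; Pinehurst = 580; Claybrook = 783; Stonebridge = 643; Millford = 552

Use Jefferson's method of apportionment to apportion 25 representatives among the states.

Oakdale 4, Rivermont 2, Pinehurst 4, Claybrook 6, Stonebridge 5, Millford 4

Standard divisor 3414/25 ≈ 136.56; standard quotas: Oakdale 4.379, Rivermont 1.889, Pinehurst 4.247, Claybrook 5.734, Stonebridge 4.709, Millford 4.042.
Rounding down gives 4, 1, 4, 5, 4, 4 = 22 seats, so the divisor must be adjusted.
With modified divisor 124: modified quotas Oakdale 4.823, Rivermont 2.081, Pinehurst 4.677, Claybrook 6.315, Stonebridge 5.185, Millford 4.452.
Rounding down: Oakdale 4, Rivermont 2, Pinehurst 4, Claybrook 6, Stonebridge 5, Millford 4 (total 25).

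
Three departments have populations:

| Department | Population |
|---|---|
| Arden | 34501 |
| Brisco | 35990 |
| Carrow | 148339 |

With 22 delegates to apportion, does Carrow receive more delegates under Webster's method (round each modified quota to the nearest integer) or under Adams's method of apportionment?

Webster: Arden 3, Brisco 4, Carrow 15.
Adams: Arden 4, Brisco 4, Carrow 14.
Carrow gets 15 under Webster and 14 under Adams.

Webster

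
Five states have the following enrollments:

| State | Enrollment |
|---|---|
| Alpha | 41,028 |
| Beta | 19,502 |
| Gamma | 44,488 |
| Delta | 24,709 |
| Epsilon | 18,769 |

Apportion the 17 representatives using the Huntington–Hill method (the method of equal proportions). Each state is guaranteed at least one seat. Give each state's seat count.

Alpha 5, Beta 2, Gamma 5, Delta 3, Epsilon 2

With divisor 8648: modified quotas Alpha 4.744, Beta 2.255, Gamma 5.144, Delta 2.857, Epsilon 2.170.
Geometric-mean thresholds: Alpha √(4·5)=4.472, Beta √(2·3)=2.449, Gamma √(5·6)=5.477, Delta √(2·3)=2.449, Epsilon √(2·3)=2.449.
Each quota rounded against its threshold gives Alpha 5, Beta 2, Gamma 5, Delta 3, Epsilon 2 (total 17).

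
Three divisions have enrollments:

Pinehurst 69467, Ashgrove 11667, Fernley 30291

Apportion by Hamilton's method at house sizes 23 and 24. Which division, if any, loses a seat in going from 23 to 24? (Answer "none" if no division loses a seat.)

At 23 seats: Pinehurst 14, Ashgrove 3, Fernley 6.
At 24 seats: Pinehurst 15, Ashgrove 2, Fernley 7.
Ashgrove drops from 3 to 2.

Ashgrove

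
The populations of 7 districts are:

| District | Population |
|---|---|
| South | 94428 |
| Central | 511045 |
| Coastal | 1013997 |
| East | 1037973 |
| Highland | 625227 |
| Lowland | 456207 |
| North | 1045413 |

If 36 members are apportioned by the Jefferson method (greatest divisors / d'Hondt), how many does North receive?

8

Standard divisor 4784290/36 ≈ 132896.944; standard quotas: South 0.711, Central 3.845, Coastal 7.630, East 7.810, Highland 4.705, Lowland 3.433, North 7.866.
Rounding down gives 0, 3, 7, 7, 4, 3, 7 = 31 seats, so the divisor must be adjusted.
With modified divisor 120600: modified quotas South 0.783, Central 4.238, Coastal 8.408, East 8.607, Highland 5.184, Lowland 3.783, North 8.668.
Rounding down: South 0, Central 4, Coastal 8, East 8, Highland 5, Lowland 3, North 8 (total 36).
North receives 8.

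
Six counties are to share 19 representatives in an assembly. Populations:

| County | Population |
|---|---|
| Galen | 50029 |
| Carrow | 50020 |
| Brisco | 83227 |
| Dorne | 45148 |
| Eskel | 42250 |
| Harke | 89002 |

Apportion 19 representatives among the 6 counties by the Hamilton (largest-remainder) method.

Galen=3, Carrow=3, Brisco=4, Dorne=2, Eskel=2, Harke=5

Standard divisor: 359676 ÷ 19 ≈ 18930.316.
Standard quotas: Galen 2.6428, Carrow 2.6423, Brisco 4.3965, Dorne 2.3850, Eskel 2.2319, Harke 4.7016.
Lower quotas: Galen 2, Carrow 2, Brisco 4, Dorne 2, Eskel 2, Harke 4 (sum 16, leaving 3 seats).
Remainders in descending order: Harke 0.7016, Galen 0.6428, Carrow 0.6423, Brisco 0.3965, Dorne 0.3850, Eskel 0.2319.
Largest remainders: Harke, Galen, Carrow receive the extra seats.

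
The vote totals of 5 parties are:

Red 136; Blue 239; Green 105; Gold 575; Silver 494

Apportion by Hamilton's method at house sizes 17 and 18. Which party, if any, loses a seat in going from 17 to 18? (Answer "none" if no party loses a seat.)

Red

At 17 seats: Red 2, Blue 3, Green 1, Gold 6, Silver 5.
At 18 seats: Red 1, Blue 3, Green 1, Gold 7, Silver 6.
Red drops from 2 to 1.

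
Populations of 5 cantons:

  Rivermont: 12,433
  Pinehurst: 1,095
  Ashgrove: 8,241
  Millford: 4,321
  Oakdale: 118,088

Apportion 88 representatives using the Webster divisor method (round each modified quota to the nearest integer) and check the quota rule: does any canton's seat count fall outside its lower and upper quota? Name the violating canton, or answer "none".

Oakdale

Standard quotas: Rivermont 7.589, Pinehurst 0.668, Ashgrove 5.030, Millford 2.637, Oakdale 72.076.
Webster allocation: Rivermont 8, Pinehurst 1, Ashgrove 5, Millford 3, Oakdale 71.
Oakdale has quota 72.076 (lower 72, upper 73) but receives 71 — outside the quota interval.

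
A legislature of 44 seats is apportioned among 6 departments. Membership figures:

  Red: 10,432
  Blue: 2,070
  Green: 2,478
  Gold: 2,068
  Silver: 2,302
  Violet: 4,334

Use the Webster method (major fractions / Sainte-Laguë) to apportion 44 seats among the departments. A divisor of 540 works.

Red: 19, Blue: 4, Green: 5, Gold: 4, Silver: 4, Violet: 8

With modified divisor 540: modified quotas Red 19.319, Blue 3.833, Green 4.589, Gold 3.830, Silver 4.263, Violet 8.026.
Rounding to the nearest integer: Red 19, Blue 4, Green 5, Gold 4, Silver 4, Violet 8 (total 44).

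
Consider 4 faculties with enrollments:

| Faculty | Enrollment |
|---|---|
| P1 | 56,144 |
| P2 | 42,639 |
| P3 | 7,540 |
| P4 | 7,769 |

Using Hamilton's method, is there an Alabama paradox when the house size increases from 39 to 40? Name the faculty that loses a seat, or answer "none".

At 39 seats: P1 19, P2 14, P3 3, P4 3.
At 40 seats: P1 20, P2 15, P3 2, P4 3.
P3 drops from 3 to 2.

P3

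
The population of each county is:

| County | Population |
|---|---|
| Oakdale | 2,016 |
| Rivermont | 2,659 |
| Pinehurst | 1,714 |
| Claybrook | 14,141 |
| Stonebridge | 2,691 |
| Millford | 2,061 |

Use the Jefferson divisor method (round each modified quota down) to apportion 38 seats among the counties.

Standard divisor 25282/38 ≈ 665.316; standard quotas: Oakdale 3.030, Rivermont 3.997, Pinehurst 2.576, Claybrook 21.255, Stonebridge 4.045, Millford 3.098.
Rounding down gives 3, 3, 2, 21, 4, 3 = 36 seats, so the divisor must be adjusted.
With modified divisor 630: modified quotas Oakdale 3.200, Rivermont 4.221, Pinehurst 2.721, Claybrook 22.446, Stonebridge 4.271, Millford 3.271.
Rounding down: Oakdale 3, Rivermont 4, Pinehurst 2, Claybrook 22, Stonebridge 4, Millford 3 (total 38).

Oakdale 3, Rivermont 4, Pinehurst 2, Claybrook 22, Stonebridge 4, Millford 3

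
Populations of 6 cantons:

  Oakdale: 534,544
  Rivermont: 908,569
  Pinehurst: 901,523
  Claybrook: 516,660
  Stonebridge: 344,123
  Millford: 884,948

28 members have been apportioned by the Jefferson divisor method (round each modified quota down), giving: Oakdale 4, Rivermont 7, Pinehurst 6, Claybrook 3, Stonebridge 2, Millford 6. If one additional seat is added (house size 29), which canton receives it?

Claybrook

Priority for the next seat is population ÷ (current seats + 1).
Priorities: Oakdale 106908.800, Rivermont 113571.125, Pinehurst 128789.000, Claybrook 129165.000, Stonebridge 114707.667, Millford 126421.143.
Highest priority: Claybrook.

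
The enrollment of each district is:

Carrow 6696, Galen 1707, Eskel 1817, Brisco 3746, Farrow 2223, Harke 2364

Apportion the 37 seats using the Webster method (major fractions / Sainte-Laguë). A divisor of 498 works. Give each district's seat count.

Carrow=13, Galen=3, Eskel=4, Brisco=8, Farrow=4, Harke=5

With modified divisor 498: modified quotas Carrow 13.446, Galen 3.428, Eskel 3.649, Brisco 7.522, Farrow 4.464, Harke 4.747.
Rounding to the nearest integer: Carrow 13, Galen 3, Eskel 4, Brisco 8, Farrow 4, Harke 5 (total 37).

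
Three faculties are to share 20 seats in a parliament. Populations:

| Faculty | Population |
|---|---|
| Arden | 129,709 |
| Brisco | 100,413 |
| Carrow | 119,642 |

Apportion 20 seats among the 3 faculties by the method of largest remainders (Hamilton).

Total 349764; standard divisor 349764/20 ≈ 17488.2.
Standard quotas: Arden 7.4169, Brisco 5.7418, Carrow 6.8413.
Lower quotas: Arden 7, Brisco 5, Carrow 6 (sum 18, leaving 2 seats).
Remainders in descending order: Carrow 0.8413, Brisco 0.7418, Arden 0.4169.
The surplus seats go to Carrow, Brisco.

Arden: 7; Brisco: 6; Carrow: 7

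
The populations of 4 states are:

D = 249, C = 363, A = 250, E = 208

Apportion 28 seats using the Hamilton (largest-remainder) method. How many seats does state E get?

5

The standard divisor is 1070/28 ≈ 38.214.
Standard quotas: D 6.516, C 9.499, A 6.542, E 5.443.
Lower quotas: D 6, C 9, A 6, E 5 (sum 26, leaving 2 seats).
Remainders in descending order: A 0.542, D 0.516, C 0.499, E 0.443.
Largest remainders: A, D receive the extra seats.
E receives 5.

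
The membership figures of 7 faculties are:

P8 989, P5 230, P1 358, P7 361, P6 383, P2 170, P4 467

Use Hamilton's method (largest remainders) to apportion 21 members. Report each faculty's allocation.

P8 7, P5 2, P1 2, P7 3, P6 3, P2 1, P4 3

The standard divisor is 2958/21 ≈ 140.857.
Standard quotas: P8 7.021, P5 1.633, P1 2.542, P7 2.563, P6 2.719, P2 1.207, P4 3.315.
Lower quotas: P8 7, P5 1, P1 2, P7 2, P6 2, P2 1, P4 3 (sum 18, leaving 3 seats).
Remainders in descending order: P6 0.719, P5 0.633, P7 0.563, P1 0.542, P4 0.315, P2 0.207, P8 0.021.
The surplus seats go to P6, P5, P7.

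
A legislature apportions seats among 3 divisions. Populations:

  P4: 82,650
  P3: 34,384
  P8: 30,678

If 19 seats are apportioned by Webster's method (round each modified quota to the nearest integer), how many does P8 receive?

Standard divisor 147712/19 ≈ 7774.316; standard quotas: P4 10.631, P3 4.423, P8 3.946.
Rounding to the nearest integer gives P4 11, P3 4, P8 4 — total 19, matching the house size, so no adjustment is needed.
P8 receives 4.

4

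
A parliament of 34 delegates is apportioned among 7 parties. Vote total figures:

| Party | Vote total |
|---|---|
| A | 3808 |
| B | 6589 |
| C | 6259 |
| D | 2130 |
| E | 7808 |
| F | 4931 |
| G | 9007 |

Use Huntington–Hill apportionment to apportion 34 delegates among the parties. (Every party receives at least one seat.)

With divisor 1203: modified quotas A 3.165, B 5.477, C 5.203, D 1.771, E 6.490, F 4.099, G 7.487.
Geometric-mean thresholds: A √(3·4)=3.464, B √(5·6)=5.477, C √(5·6)=5.477, D √(1·2)=1.414, E √(6·7)=6.481, F √(4·5)=4.472, G √(7·8)=7.483.
Each quota rounded against its threshold gives A 3, B 5, C 5, D 2, E 7, F 4, G 8 (total 34).

A=3, B=5, C=5, D=2, E=7, F=4, G=8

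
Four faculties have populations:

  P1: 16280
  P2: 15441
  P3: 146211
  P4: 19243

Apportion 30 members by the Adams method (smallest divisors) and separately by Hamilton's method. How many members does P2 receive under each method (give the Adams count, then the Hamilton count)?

3 and 2

Adams: P1 3, P2 3, P3 21, P4 3.
Hamilton: P1 3, P2 2, P3 22, P4 3.
P2 gets 3 under Adams and 2 under Hamilton.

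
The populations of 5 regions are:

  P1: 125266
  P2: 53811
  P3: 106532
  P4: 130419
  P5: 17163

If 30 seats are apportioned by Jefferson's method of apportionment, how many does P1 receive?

Standard divisor 433191/30 ≈ 14439.7; standard quotas: P1 8.675, P2 3.727, P3 7.378, P4 9.032, P5 1.189.
Rounding down gives 8, 3, 7, 9, 1 = 28 seats, so the divisor must be adjusted.
With modified divisor 13380: modified quotas P1 9.362, P2 4.022, P3 7.962, P4 9.747, P5 1.283.
Rounding down: P1 9, P2 4, P3 7, P4 9, P5 1 (total 30).
P1 receives 9.

9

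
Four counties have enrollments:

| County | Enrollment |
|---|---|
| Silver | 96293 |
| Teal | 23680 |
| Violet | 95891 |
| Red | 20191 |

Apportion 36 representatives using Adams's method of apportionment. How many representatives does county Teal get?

4

Standard divisor 236055/36 ≈ 6557.083; standard quotas: Silver 14.685, Teal 3.611, Violet 14.624, Red 3.079.
Rounding up gives 15, 4, 15, 4 = 38 seats, so the divisor must be adjusted.
With modified divisor 6860: modified quotas Silver 14.037, Teal 3.452, Violet 13.978, Red 2.943.
Rounding up: Silver 15, Teal 4, Violet 14, Red 3 (total 36).
Teal receives 4.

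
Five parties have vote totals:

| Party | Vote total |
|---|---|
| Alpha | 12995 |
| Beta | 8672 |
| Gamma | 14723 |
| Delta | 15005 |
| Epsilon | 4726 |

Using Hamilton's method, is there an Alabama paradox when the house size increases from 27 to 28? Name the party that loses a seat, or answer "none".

At 27 seats: Alpha 6, Beta 4, Gamma 7, Delta 7, Epsilon 3.
At 28 seats: Alpha 7, Beta 4, Gamma 7, Delta 8, Epsilon 2.
Epsilon drops from 3 to 2.

Epsilon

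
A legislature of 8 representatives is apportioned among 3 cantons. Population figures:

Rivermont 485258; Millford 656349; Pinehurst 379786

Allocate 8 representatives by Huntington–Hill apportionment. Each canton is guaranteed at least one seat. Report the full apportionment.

With divisor 193789: modified quotas Rivermont 2.504, Millford 3.387, Pinehurst 1.960.
Geometric-mean thresholds: Rivermont √(2·3)=2.449, Millford √(3·4)=3.464, Pinehurst √(1·2)=1.414.
Each quota rounded against its threshold gives Rivermont 3, Millford 3, Pinehurst 2 (total 8).

Rivermont: 3, Millford: 3, Pinehurst: 2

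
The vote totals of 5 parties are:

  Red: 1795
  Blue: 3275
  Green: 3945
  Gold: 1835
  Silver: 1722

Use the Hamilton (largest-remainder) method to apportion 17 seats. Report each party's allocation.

Standard divisor: 12572 ÷ 17 ≈ 739.529.
Standard quotas: Red 2.427, Blue 4.428, Green 5.334, Gold 2.481, Silver 2.329.
Lower quotas: Red 2, Blue 4, Green 5, Gold 2, Silver 2 (sum 15, leaving 2 seats).
Remainders in descending order: Gold 0.481, Blue 0.428, Red 0.427, Green 0.334, Silver 0.329.
Largest remainders: Gold, Blue receive the extra seats.

Red=2, Blue=5, Green=5, Gold=3, Silver=2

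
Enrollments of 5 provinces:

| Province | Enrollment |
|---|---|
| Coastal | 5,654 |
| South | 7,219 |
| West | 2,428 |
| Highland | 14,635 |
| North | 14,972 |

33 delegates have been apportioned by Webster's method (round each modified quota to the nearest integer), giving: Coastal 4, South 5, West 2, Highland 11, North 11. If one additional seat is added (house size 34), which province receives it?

Priority for the next seat is population ÷ (current seats + 0.5).
Priorities: Coastal 1256.444, South 1312.545, West 971.200, Highland 1272.609, North 1301.913.
Highest priority: South.

South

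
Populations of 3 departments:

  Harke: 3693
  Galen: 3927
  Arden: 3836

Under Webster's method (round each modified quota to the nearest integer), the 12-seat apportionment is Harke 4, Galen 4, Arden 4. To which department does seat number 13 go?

Galen

Priority for the next seat is population ÷ (current seats + 0.5).
Priorities: Harke 820.667, Galen 872.667, Arden 852.444.
Highest priority: Galen.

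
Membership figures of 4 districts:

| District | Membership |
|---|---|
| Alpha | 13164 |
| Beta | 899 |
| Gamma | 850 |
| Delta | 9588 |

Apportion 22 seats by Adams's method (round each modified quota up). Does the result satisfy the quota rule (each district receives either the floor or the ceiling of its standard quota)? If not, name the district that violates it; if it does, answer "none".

Standard quotas: Alpha 11.820, Beta 0.807, Gamma 0.763, Delta 8.609.
Adams allocation: Alpha 11, Beta 1, Gamma 1, Delta 9.
Every allocation lies between the lower and upper quota.

none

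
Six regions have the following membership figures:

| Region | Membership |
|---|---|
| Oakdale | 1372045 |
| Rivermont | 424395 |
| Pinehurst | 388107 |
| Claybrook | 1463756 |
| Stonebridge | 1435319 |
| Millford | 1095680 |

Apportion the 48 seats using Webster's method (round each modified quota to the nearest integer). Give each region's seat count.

Standard divisor 6179302/48 ≈ 128735.458; standard quotas: Oakdale 10.658, Rivermont 3.297, Pinehurst 3.015, Claybrook 11.370, Stonebridge 11.149, Millford 8.511.
Rounding to the nearest integer gives Oakdale 11, Rivermont 3, Pinehurst 3, Claybrook 11, Stonebridge 11, Millford 9 — total 48, matching the house size, so no adjustment is needed.

Oakdale 11; Rivermont 3; Pinehurst 3; Claybrook 11; Stonebridge 11; Millford 9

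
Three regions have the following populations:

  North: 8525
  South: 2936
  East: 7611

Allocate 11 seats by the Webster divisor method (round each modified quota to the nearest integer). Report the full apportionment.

Standard divisor 19072/11 ≈ 1733.818; standard quotas: North 4.917, South 1.693, East 4.390.
Rounding to the nearest integer gives North 5, South 2, East 4 — total 11, matching the house size, so no adjustment is needed.

North 5, South 2, East 4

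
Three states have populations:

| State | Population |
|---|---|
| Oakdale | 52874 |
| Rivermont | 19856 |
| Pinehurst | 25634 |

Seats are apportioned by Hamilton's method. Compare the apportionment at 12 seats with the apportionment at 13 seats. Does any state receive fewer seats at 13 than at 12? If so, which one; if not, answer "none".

At 12 seats: Oakdale 7, Rivermont 2, Pinehurst 3.
At 13 seats: Oakdale 7, Rivermont 3, Pinehurst 3.
No state's allocation decreased.

none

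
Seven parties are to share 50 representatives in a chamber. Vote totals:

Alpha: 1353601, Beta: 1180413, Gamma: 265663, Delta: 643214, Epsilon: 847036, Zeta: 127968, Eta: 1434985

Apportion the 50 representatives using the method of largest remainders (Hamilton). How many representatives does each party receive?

Alpha 12; Beta 10; Gamma 2; Delta 6; Epsilon 7; Zeta 1; Eta 12

Standard divisor: 5852880 ÷ 50 ≈ 117057.6.
Standard quotas: Alpha 11.5635, Beta 10.0840, Gamma 2.2695, Delta 5.4949, Epsilon 7.2361, Zeta 1.0932, Eta 12.2588.
Lower quotas: Alpha 11, Beta 10, Gamma 2, Delta 5, Epsilon 7, Zeta 1, Eta 12 (sum 48, leaving 2 seats).
Remainders in descending order: Alpha 0.5635, Delta 0.4949, Gamma 0.2695, Eta 0.2588, Epsilon 0.2361, Zeta 0.0932, Beta 0.0840.
The surplus seats go to Alpha, Delta.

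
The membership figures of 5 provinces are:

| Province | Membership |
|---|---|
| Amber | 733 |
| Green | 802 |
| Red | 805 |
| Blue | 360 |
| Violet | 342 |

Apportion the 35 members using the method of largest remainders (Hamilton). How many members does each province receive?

Standard divisor: 3042 ÷ 35 ≈ 86.914.
Standard quotas: Amber 8.434, Green 9.227, Red 9.262, Blue 4.142, Violet 3.935.
Lower quotas: Amber 8, Green 9, Red 9, Blue 4, Violet 3 (sum 33, leaving 2 seats).
Remainders in descending order: Violet 0.935, Amber 0.434, Red 0.262, Green 0.227, Blue 0.142.
Largest remainders: Violet, Amber receive the extra seats.

Amber 9, Green 9, Red 9, Blue 4, Violet 4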